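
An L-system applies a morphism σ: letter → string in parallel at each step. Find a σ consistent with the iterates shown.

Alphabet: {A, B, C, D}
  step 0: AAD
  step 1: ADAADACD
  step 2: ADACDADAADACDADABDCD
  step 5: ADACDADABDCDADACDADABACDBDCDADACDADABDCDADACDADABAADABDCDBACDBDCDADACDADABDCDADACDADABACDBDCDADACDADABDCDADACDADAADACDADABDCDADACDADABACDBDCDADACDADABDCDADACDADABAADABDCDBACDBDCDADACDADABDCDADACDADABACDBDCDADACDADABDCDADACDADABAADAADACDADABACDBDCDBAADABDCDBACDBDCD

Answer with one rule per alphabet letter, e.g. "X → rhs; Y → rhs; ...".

  step 1 ⇒ step 2: ADAADACD ⇒ ADA·CD·ADA·ADA·CD·ADA·BD·CD
    A ↦ ADA
    C ↦ BD
    D ↦ CD
    B ↦ BA  (constrained at step 2)

A->ADA, B->BA, C->BD, D->CD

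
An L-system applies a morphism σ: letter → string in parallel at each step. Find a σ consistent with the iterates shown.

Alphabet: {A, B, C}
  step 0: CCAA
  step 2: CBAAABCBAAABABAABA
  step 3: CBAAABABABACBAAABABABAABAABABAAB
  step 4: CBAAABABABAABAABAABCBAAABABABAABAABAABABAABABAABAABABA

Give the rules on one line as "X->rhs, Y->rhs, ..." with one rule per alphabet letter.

  step 3 ⇒ step 4: CBAAABABABACBAAABABABAABAABABAAB ⇒ CBA·A·AB·AB·AB·A·AB·A·AB·A·AB·CBA·A·AB·AB·AB·A·AB·A·AB·A·AB·AB·A·AB·AB·A·AB·A·AB·AB·A
    A ↦ AB
    B ↦ A
    C ↦ CBA

A->AB, B->A, C->CBA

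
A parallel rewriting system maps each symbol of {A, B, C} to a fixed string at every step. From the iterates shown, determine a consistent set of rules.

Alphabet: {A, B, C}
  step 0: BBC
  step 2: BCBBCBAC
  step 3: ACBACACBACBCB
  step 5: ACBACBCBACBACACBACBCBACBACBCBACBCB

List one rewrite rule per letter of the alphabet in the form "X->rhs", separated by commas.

  step 2 ⇒ step 3: BCBBCBAC ⇒ AC·B·AC·AC·B·AC·BC·B
    A ↦ BC
    B ↦ AC
    C ↦ B

A->BC, B->AC, C->B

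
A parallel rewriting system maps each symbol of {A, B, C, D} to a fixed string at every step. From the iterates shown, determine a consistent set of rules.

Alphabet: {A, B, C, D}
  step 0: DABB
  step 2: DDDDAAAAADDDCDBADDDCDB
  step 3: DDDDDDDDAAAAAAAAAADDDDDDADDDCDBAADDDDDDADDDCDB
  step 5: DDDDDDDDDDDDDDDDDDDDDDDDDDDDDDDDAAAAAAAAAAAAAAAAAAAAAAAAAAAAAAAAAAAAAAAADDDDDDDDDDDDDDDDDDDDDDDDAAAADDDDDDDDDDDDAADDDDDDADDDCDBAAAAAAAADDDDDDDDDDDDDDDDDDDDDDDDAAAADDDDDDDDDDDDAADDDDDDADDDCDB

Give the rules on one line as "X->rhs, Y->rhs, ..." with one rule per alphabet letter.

A->AA, B->CDB, C->AD, D->DD

  step 2 ⇒ step 3: DDDDAAAAADDDCDBADDDCDB ⇒ DD·DD·DD·DD·AA·AA·AA·AA·AA·DD·DD·DD·AD·DD·CDB·AA·DD·DD·DD·AD·DD·CDB
    A ↦ AA
    B ↦ CDB
    C ↦ AD
    D ↦ DD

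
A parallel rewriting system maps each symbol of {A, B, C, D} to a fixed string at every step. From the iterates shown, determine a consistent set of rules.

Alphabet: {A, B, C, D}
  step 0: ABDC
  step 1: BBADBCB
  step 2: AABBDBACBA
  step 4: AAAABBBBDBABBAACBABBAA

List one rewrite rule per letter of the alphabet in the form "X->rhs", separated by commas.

A->BB, B->A, C->CB, D->DB

  step 1 ⇒ step 2: BBADBCB ⇒ A·A·BB·DB·A·CB·A
    A ↦ BB
    B ↦ A
    C ↦ CB
    D ↦ DB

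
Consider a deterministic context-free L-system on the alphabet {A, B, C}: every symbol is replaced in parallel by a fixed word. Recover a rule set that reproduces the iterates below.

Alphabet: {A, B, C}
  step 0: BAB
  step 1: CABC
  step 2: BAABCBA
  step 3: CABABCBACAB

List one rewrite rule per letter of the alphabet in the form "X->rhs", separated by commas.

A->AB, B->C, C->BA

  step 2 ⇒ step 3: BAABCBA ⇒ C·AB·AB·C·BA·C·AB
    A ↦ AB
    B ↦ C
    C ↦ BA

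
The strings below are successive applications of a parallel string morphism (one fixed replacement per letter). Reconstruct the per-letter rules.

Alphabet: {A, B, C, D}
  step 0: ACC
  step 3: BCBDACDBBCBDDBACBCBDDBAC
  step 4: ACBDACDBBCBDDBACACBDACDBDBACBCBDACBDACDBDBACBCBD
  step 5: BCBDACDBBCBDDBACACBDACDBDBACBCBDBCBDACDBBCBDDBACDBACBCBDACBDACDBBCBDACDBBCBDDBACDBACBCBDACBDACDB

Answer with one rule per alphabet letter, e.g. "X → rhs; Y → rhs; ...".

A->BC, B->AC, C->BD, D->DB

  step 4 ⇒ step 5: ACBDACDBBCBDDBACACBDACDBDBACBCBDACBDACDBDBACBCBD ⇒ BC·BD·AC·DB·BC·BD·DB·AC·AC·BD·AC·DB·DB·AC·BC·BD·BC·BD·AC·DB·BC·BD·DB·AC·DB·AC·BC·BD·AC·BD·AC·DB·BC·BD·AC·DB·BC·BD·DB·AC·DB·AC·BC·BD·AC·BD·AC·DB
    A ↦ BC
    B ↦ AC
    C ↦ BD
    D ↦ DB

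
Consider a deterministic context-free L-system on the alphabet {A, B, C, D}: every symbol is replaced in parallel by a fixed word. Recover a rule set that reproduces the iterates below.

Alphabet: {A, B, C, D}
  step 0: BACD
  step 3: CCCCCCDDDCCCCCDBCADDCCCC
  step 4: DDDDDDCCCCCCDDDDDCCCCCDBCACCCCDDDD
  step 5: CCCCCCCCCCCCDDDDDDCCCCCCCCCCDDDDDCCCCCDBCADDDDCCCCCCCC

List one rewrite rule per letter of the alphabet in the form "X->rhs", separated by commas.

A->BCA, B->CCC, C->D, D->CC

  step 4 ⇒ step 5: DDDDDDCCCCCCDDDDDCCCCCDBCACCCCDDDD ⇒ CC·CC·CC·CC·CC·CC·D·D·D·D·D·D·CC·CC·CC·CC·CC·D·D·D·D·D·CC·CCC·D·BCA·D·D·D·D·CC·CC·CC·CC
    A ↦ BCA
    B ↦ CCC
    C ↦ D
    D ↦ CC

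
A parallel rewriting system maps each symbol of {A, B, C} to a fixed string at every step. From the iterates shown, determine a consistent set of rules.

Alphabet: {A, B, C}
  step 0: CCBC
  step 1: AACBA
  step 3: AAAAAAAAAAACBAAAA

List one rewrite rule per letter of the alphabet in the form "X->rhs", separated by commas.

  step 0 ⇒ step 1: CCBC ⇒ A·A·CB·A
    B ↦ CB
    C ↦ A
    A ↦ AA  (constrained at step 1)

A->AA, B->CB, C->A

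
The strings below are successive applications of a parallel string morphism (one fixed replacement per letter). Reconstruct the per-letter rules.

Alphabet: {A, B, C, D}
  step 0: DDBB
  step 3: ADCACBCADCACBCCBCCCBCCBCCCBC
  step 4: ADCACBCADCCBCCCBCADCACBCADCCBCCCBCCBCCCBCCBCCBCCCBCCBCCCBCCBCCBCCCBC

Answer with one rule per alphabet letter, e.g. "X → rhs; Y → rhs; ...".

A->ADC, B->C, C->CBC, D->A

  step 3 ⇒ step 4: ADCACBCADCACBCCBCCCBCCBCCCBC ⇒ ADC·A·CBC·ADC·CBC·C·CBC·ADC·A·CBC·ADC·CBC·C·CBC·CBC·C·CBC·CBC·CBC·C·CBC·CBC·C·CBC·CBC·CBC·C·CBC
    A ↦ ADC
    B ↦ C
    C ↦ CBC
    D ↦ A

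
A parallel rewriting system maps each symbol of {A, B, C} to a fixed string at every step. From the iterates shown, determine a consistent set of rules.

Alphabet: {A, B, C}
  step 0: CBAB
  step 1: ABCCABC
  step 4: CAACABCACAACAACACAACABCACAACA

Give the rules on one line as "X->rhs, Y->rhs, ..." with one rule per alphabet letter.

  step 0 ⇒ step 1: CBAB ⇒ A·BC·CA·BC
    A ↦ CA
    B ↦ BC
    C ↦ A

A->CA, B->BC, C->A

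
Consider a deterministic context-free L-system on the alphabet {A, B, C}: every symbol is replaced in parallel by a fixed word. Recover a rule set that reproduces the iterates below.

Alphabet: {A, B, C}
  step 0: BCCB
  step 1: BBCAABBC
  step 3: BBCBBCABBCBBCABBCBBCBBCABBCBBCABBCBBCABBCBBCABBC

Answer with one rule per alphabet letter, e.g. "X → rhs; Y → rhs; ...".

A->BBC, B->BBC, C->A

  step 0 ⇒ step 1: BCCB ⇒ BBC·A·A·BBC
    B ↦ BBC
    C ↦ A
    A ↦ BBC  (constrained at step 1)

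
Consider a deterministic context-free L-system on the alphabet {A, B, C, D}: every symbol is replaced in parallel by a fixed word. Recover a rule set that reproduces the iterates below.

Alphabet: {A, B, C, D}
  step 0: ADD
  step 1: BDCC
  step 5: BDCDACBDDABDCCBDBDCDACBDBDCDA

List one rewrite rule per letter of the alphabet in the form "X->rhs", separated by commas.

A->BD, B->BD, C->DA, D->C

  step 0 ⇒ step 1: ADD ⇒ BD·C·C
    A ↦ BD
    D ↦ C
    B ↦ BD  (constrained at step 1)
    C ↦ DA  (constrained at step 1)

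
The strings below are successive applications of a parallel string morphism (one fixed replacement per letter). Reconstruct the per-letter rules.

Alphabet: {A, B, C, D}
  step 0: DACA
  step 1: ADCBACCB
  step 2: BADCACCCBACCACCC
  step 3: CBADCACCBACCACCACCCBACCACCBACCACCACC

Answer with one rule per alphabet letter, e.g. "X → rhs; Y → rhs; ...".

  step 2 ⇒ step 3: BADCACCCBACCACCC ⇒ C·B·ADC·ACC·B·ACC·ACC·ACC·C·B·ACC·ACC·B·ACC·ACC·ACC
    A ↦ B
    B ↦ C
    C ↦ ACC
    D ↦ ADC

A->B, B->C, C->ACC, D->ADC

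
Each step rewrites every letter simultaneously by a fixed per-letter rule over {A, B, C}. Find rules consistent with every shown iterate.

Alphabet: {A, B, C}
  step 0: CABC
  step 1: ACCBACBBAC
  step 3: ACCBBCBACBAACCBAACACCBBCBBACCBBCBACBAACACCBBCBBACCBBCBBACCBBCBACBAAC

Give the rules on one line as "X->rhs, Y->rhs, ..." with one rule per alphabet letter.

  step 0 ⇒ step 1: CABC ⇒ AC·CBA·CBB·AC
    A ↦ CBA
    B ↦ CBB
    C ↦ AC

A->CBA, B->CBB, C->AC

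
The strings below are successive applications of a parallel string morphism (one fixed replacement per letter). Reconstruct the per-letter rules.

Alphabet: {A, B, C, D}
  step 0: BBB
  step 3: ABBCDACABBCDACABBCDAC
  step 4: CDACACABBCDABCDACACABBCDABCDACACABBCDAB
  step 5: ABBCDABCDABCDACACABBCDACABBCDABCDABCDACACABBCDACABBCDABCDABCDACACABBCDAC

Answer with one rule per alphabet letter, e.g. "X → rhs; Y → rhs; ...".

A->CD, B->AC, C->AB, D->B

  step 4 ⇒ step 5: CDACACABBCDABCDACACABBCDABCDACACABBCDAB ⇒ AB·B·CD·AB·CD·AB·CD·AC·AC·AB·B·CD·AC·AB·B·CD·AB·CD·AB·CD·AC·AC·AB·B·CD·AC·AB·B·CD·AB·CD·AB·CD·AC·AC·AB·B·CD·AC
    A ↦ CD
    B ↦ AC
    C ↦ AB
    D ↦ B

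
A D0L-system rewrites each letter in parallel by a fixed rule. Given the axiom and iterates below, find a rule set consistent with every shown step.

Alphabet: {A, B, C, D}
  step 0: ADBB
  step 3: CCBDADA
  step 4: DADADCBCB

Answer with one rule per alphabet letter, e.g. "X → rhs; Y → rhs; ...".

A->B, B->D, C->DA, D->C

  step 3 ⇒ step 4: CCBDADA ⇒ DA·DA·D·C·B·C·B
    A ↦ B
    B ↦ D
    C ↦ DA
    D ↦ C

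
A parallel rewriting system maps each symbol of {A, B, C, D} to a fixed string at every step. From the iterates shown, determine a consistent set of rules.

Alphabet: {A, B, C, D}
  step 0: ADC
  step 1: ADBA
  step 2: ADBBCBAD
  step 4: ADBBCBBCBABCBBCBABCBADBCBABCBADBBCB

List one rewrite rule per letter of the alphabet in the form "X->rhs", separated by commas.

  step 1 ⇒ step 2: ADBA ⇒ AD·B·BCB·AD
    A ↦ AD
    B ↦ BCB
    D ↦ B
  step 0 ⇒ step 1: ADC ⇒ AD·B·A
    C ↦ A

A->AD, B->BCB, C->A, D->B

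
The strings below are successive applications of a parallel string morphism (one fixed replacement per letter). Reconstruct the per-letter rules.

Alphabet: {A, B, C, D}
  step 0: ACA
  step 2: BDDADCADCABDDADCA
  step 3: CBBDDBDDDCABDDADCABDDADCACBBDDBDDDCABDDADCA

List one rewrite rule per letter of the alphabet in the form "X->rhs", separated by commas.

A->DCA, B->CB, C->A, D->BDD

  step 2 ⇒ step 3: BDDADCADCABDDADCA ⇒ CB·BDD·BDD·DCA·BDD·A·DCA·BDD·A·DCA·CB·BDD·BDD·DCA·BDD·A·DCA
    A ↦ DCA
    B ↦ CB
    C ↦ A
    D ↦ BDD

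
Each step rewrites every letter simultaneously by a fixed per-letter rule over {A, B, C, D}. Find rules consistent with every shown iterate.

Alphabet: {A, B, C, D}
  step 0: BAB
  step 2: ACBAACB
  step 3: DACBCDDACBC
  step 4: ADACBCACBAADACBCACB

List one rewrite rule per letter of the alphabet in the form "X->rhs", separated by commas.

A->D, B->C, C->ACB, D->A

  step 3 ⇒ step 4: DACBCDDACBC ⇒ A·D·ACB·C·ACB·A·A·D·ACB·C·ACB
    A ↦ D
    B ↦ C
    C ↦ ACB
    D ↦ A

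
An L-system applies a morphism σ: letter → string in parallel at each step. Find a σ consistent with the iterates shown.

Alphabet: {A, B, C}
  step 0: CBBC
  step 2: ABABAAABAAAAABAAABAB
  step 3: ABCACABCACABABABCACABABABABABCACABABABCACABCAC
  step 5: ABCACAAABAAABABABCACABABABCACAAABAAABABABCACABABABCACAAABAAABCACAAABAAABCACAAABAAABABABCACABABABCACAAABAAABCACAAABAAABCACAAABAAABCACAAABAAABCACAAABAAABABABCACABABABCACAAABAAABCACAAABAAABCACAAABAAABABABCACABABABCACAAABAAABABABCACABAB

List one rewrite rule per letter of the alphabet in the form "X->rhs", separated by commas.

A->AB, B->CAC, C->AA

  step 2 ⇒ step 3: ABABAAABAAAAABAAABAB ⇒ AB·CAC·AB·CAC·AB·AB·AB·CAC·AB·AB·AB·AB·AB·CAC·AB·AB·AB·CAC·AB·CAC
    A ↦ AB
    B ↦ CAC
    C ↦ AA  (constrained at step 0)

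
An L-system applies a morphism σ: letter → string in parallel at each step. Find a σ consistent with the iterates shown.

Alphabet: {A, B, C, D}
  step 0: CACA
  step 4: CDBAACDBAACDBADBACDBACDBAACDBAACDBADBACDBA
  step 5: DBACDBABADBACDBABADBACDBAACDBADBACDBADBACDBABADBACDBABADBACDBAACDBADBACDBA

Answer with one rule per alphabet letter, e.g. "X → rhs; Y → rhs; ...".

A->BA, B->CD, C->DB, D->A

  step 4 ⇒ step 5: CDBAACDBAACDBADBACDBACDBAACDBAACDBADBACDBA ⇒ DB·A·CD·BA·BA·DB·A·CD·BA·BA·DB·A·CD·BA·A·CD·BA·DB·A·CD·BA·DB·A·CD·BA·BA·DB·A·CD·BA·BA·DB·A·CD·BA·A·CD·BA·DB·A·CD·BA
    A ↦ BA
    B ↦ CD
    C ↦ DB
    D ↦ A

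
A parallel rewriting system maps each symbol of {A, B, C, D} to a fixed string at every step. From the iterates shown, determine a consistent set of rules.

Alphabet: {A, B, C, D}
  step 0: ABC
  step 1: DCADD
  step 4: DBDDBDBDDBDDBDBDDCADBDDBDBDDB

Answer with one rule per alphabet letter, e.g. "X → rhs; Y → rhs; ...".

A->DCA, B->D, C->D, D->DB

  step 0 ⇒ step 1: ABC ⇒ DCA·D·D
    A ↦ DCA
    B ↦ D
    C ↦ D
    D ↦ DB  (constrained at step 1)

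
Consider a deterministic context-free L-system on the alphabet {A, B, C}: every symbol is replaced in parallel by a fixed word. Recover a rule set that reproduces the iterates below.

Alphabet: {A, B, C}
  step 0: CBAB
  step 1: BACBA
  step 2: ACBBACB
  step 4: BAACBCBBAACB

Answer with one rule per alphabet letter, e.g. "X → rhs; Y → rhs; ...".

  step 1 ⇒ step 2: BACBA ⇒ A·CB·B·A·CB
    A ↦ CB
    B ↦ A
    C ↦ B

A->CB, B->A, C->B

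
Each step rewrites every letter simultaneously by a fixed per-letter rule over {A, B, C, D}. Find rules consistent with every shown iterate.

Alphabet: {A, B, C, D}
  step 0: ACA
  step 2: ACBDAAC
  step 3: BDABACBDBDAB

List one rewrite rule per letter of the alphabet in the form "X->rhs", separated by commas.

  step 2 ⇒ step 3: ACBDAAC ⇒ BD·AB·A·C·BD·BD·AB
    A ↦ BD
    B ↦ A
    C ↦ AB
    D ↦ C

A->BD, B->A, C->AB, D->C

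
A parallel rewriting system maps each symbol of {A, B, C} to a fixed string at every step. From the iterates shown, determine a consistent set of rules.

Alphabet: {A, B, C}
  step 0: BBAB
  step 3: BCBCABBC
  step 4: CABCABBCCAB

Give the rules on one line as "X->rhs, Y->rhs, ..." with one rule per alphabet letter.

  step 3 ⇒ step 4: BCBCABBC ⇒ C·AB·C·AB·B·C·C·AB
    A ↦ B
    B ↦ C
    C ↦ AB

A->B, B->C, C->AB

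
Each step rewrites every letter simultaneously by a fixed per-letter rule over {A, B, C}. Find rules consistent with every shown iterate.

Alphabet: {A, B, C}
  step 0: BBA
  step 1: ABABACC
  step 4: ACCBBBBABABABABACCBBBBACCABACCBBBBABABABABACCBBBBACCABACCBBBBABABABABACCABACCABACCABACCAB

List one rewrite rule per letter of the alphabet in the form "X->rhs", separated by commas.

  step 0 ⇒ step 1: BBA ⇒ AB·AB·ACC
    A ↦ ACC
    B ↦ AB
    C ↦ BB  (constrained at step 1)

A->ACC, B->AB, C->BB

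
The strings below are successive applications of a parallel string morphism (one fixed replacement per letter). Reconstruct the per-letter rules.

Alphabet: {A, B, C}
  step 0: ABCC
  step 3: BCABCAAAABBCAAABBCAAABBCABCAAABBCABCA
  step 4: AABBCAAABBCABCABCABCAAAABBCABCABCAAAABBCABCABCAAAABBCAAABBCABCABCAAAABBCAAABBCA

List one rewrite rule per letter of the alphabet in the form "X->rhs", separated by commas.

A->BCA, B->A, C->AB

  step 3 ⇒ step 4: BCABCAAAABBCAAABBCAAABBCABCAAABBCABCA ⇒ A·AB·BCA·A·AB·BCA·BCA·BCA·BCA·A·A·AB·BCA·BCA·BCA·A·A·AB·BCA·BCA·BCA·A·A·AB·BCA·A·AB·BCA·BCA·BCA·A·A·AB·BCA·A·AB·BCA
    A ↦ BCA
    B ↦ A
    C ↦ AB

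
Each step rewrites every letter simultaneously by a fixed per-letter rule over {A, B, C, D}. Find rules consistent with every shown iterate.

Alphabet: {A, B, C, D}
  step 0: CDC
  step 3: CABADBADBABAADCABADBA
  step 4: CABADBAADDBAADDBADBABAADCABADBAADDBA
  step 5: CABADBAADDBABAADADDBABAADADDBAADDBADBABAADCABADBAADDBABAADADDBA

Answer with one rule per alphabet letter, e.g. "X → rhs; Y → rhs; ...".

  step 4 ⇒ step 5: CABADBAADDBAADDBADBABAADCABADBAADDBA ⇒ CA·BA·D·BA·AD·D·BA·BA·AD·AD·D·BA·BA·AD·AD·D·BA·AD·D·BA·D·BA·BA·AD·CA·BA·D·BA·AD·D·BA·BA·AD·AD·D·BA
    A ↦ BA
    B ↦ D
    C ↦ CA
    D ↦ AD

A->BA, B->D, C->CA, D->AD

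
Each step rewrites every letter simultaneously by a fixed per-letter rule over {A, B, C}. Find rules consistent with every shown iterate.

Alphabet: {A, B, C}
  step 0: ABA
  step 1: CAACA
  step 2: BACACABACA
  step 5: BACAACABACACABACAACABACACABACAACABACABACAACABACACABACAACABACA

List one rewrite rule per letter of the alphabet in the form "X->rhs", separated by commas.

  step 1 ⇒ step 2: CAACA ⇒ BA·CA·CA·BA·CA
    A ↦ CA
    C ↦ BA
  step 0 ⇒ step 1: ABA ⇒ CA·A·CA
    B ↦ A

A->CA, B->A, C->BA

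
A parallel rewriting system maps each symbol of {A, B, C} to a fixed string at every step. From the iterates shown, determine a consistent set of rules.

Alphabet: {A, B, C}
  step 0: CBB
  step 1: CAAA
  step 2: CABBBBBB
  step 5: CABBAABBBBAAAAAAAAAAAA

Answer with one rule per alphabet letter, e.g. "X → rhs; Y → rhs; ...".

A->BB, B->A, C->CA

  step 1 ⇒ step 2: CAAA ⇒ CA·BB·BB·BB
    A ↦ BB
    C ↦ CA
  step 0 ⇒ step 1: CBB ⇒ CA·A·A
    B ↦ A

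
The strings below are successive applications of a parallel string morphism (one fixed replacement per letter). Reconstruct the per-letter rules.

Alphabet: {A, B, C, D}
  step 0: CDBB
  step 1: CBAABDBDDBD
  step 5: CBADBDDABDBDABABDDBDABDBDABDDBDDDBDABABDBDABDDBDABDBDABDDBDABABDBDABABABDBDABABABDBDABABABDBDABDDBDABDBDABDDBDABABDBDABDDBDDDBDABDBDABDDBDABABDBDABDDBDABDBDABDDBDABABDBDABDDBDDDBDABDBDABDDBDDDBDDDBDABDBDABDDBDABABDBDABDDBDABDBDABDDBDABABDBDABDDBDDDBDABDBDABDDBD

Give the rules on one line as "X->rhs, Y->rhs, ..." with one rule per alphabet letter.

  step 0 ⇒ step 1: CDBB ⇒ CBA·AB·DBD·DBD
    B ↦ DBD
    C ↦ CBA
    D ↦ AB
    A ↦ D  (constrained at step 1)

A->D, B->DBD, C->CBA, D->AB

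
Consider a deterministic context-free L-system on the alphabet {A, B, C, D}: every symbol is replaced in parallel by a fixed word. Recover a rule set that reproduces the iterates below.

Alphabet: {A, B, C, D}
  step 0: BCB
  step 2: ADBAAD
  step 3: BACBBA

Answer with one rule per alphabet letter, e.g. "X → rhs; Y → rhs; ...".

A->B, B->C, C->AD, D->A

  step 2 ⇒ step 3: ADBAAD ⇒ B·A·C·B·B·A
    A ↦ B
    B ↦ C
    D ↦ A
    C ↦ AD  (constrained at step 0)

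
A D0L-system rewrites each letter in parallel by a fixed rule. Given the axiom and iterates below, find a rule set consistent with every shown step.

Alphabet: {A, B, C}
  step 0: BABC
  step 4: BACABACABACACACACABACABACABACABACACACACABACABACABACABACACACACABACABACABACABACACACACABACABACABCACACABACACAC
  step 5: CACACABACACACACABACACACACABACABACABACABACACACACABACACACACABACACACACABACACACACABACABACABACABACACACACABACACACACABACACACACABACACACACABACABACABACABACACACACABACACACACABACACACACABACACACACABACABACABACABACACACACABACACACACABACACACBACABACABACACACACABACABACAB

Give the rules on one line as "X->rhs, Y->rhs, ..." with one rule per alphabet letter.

  step 4 ⇒ step 5: BACABACABACACACACABACABACABACABACACACACABACABACABACABACACACACABACABACABACABACACACACABACABACABCACACABACACAC ⇒ CAC·ACA·B·ACA·CAC·ACA·B·ACA·CAC·ACA·B·ACA·B·ACA·B·ACA·B·ACA·CAC·ACA·B·ACA·CAC·ACA·B·ACA·CAC·ACA·B·ACA·CAC·ACA·B·ACA·B·ACA·B·ACA·B·ACA·CAC·ACA·B·ACA·CAC·ACA·B·ACA·CAC·ACA·B·ACA·CAC·ACA·B·ACA·B·ACA·B·ACA·B·ACA·CAC·ACA·B·ACA·CAC·ACA·B·ACA·CAC·ACA·B·ACA·CAC·ACA·B·ACA·B·ACA·B·ACA·B·ACA·CAC·ACA·B·ACA·CAC·ACA·B·ACA·CAC·B·ACA·B·ACA·B·ACA·CAC·ACA·B·ACA·B·ACA·B
    A ↦ ACA
    B ↦ CAC
    C ↦ B

A->ACA, B->CAC, C->B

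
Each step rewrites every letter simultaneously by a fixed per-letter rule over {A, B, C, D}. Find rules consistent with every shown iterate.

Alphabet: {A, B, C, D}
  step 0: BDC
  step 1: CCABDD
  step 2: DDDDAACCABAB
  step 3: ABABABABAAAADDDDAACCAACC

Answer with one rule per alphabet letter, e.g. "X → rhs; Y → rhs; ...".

  step 2 ⇒ step 3: DDDDAACCABAB ⇒ AB·AB·AB·AB·AA·AA·DD·DD·AA·CC·AA·CC
    A ↦ AA
    B ↦ CC
    C ↦ DD
    D ↦ AB

A->AA, B->CC, C->DD, D->AB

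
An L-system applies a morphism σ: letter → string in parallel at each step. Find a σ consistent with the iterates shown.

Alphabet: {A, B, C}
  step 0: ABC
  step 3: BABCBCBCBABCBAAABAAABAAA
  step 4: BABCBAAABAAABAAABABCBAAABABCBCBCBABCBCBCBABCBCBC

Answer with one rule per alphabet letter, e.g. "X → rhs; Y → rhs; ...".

  step 3 ⇒ step 4: BABCBCBCBABCBAAABAAABAAA ⇒ BA·BC·BA·AA·BA·AA·BA·AA·BA·BC·BA·AA·BA·BC·BC·BC·BA·BC·BC·BC·BA·BC·BC·BC
    A ↦ BC
    B ↦ BA
    C ↦ AA

A->BC, B->BA, C->AA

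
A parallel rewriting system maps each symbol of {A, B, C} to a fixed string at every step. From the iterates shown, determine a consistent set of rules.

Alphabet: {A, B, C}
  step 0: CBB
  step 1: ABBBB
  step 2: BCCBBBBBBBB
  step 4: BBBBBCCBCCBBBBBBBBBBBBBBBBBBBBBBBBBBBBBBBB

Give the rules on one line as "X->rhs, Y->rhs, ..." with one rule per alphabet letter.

A->BCC, B->BB, C->A

  step 1 ⇒ step 2: ABBBB ⇒ BCC·BB·BB·BB·BB
    A ↦ BCC
    B ↦ BB
  step 0 ⇒ step 1: CBB ⇒ A·BB·BB
    C ↦ A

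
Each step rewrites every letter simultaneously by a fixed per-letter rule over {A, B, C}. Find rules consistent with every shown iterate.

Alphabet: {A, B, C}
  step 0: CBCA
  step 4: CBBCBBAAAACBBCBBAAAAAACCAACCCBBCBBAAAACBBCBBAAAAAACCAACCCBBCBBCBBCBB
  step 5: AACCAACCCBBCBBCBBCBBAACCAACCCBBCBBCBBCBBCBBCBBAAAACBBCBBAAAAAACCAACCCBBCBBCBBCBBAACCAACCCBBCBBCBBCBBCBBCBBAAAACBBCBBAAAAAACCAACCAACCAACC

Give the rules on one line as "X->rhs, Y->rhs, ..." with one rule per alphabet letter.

A->CBB, B->C, C->AA

  step 4 ⇒ step 5: CBBCBBAAAACBBCBBAAAAAACCAACCCBBCBBAAAACBBCBBAAAAAACCAACCCBBCBBCBBCBB ⇒ AA·C·C·AA·C·C·CBB·CBB·CBB·CBB·AA·C·C·AA·C·C·CBB·CBB·CBB·CBB·CBB·CBB·AA·AA·CBB·CBB·AA·AA·AA·C·C·AA·C·C·CBB·CBB·CBB·CBB·AA·C·C·AA·C·C·CBB·CBB·CBB·CBB·CBB·CBB·AA·AA·CBB·CBB·AA·AA·AA·C·C·AA·C·C·AA·C·C·AA·C·C
    A ↦ CBB
    B ↦ C
    C ↦ AA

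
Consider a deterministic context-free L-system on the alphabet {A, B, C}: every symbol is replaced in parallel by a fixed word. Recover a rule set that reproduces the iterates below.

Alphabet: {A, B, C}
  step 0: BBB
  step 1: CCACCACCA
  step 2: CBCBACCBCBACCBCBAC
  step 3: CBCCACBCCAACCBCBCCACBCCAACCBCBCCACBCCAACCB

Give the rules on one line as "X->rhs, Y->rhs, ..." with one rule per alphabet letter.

  step 2 ⇒ step 3: CBCBACCBCBACCBCBAC ⇒ CB·CCA·CB·CCA·AC·CB·CB·CCA·CB·CCA·AC·CB·CB·CCA·CB·CCA·AC·CB
    A ↦ AC
    B ↦ CCA
    C ↦ CB

A->AC, B->CCA, C->CB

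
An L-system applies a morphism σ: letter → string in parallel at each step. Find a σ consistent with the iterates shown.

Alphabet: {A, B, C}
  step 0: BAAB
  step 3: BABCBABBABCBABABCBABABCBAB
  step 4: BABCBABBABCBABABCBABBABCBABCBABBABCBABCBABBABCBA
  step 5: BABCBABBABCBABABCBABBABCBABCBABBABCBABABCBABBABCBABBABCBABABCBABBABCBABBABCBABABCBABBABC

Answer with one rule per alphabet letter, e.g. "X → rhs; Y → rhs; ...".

  step 4 ⇒ step 5: BABCBABBABCBABABCBABBABCBABCBABBABCBABCBABBABCBA ⇒ BA·BC·BA·B·BA·BC·BA·BA·BC·BA·B·BA·BC·BA·BC·BA·B·BA·BC·BA·BA·BC·BA·B·BA·BC·BA·B·BA·BC·BA·BA·BC·BA·B·BA·BC·BA·B·BA·BC·BA·BA·BC·BA·B·BA·BC
    A ↦ BC
    B ↦ BA
    C ↦ B

A->BC, B->BA, C->B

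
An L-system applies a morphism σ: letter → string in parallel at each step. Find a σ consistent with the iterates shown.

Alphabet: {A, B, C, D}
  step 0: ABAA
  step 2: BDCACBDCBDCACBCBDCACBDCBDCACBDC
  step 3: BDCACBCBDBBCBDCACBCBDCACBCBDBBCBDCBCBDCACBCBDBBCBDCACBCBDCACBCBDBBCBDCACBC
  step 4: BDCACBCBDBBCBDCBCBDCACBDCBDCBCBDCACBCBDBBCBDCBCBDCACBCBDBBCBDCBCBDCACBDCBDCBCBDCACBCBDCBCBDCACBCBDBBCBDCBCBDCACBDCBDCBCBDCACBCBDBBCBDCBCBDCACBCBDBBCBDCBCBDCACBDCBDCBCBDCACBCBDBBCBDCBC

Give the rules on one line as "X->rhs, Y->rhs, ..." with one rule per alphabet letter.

  step 3 ⇒ step 4: BDCACBCBDBBCBDCACBCBDCACBCBDBBCBDCBCBDCACBCBDBBCBDCACBCBDCACBCBDBBCBDCACBC ⇒ BDC·AC·BC·BDB·BC·BDC·BC·BDC·AC·BDC·BDC·BC·BDC·AC·BC·BDB·BC·BDC·BC·BDC·AC·BC·BDB·BC·BDC·BC·BDC·AC·BDC·BDC·BC·BDC·AC·BC·BDC·BC·BDC·AC·BC·BDB·BC·BDC·BC·BDC·AC·BDC·BDC·BC·BDC·AC·BC·BDB·BC·BDC·BC·BDC·AC·BC·BDB·BC·BDC·BC·BDC·AC·BDC·BDC·BC·BDC·AC·BC·BDB·BC·BDC·BC
    A ↦ BDB
    B ↦ BDC
    C ↦ BC
    D ↦ AC

A->BDB, B->BDC, C->BC, D->AC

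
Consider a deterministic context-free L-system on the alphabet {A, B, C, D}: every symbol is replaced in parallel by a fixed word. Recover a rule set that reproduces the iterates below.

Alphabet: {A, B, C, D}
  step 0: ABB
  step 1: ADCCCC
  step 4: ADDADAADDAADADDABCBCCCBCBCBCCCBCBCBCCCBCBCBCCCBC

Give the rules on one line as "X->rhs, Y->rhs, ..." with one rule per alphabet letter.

A->AD, B->CC, C->BC, D->DA

  step 0 ⇒ step 1: ABB ⇒ AD·CC·CC
    A ↦ AD
    B ↦ CC
    C ↦ BC  (constrained at step 1)
    D ↦ DA  (constrained at step 1)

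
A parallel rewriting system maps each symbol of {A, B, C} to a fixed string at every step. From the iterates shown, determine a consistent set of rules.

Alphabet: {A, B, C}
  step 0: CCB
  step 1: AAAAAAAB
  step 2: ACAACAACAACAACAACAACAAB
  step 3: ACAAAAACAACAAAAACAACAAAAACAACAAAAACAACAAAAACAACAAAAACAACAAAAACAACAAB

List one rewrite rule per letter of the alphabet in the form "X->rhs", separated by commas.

A->ACA, B->AB, C->AAA

  step 2 ⇒ step 3: ACAACAACAACAACAACAACAAB ⇒ ACA·AAA·ACA·ACA·AAA·ACA·ACA·AAA·ACA·ACA·AAA·ACA·ACA·AAA·ACA·ACA·AAA·ACA·ACA·AAA·ACA·ACA·AB
    A ↦ ACA
    B ↦ AB
    C ↦ AAA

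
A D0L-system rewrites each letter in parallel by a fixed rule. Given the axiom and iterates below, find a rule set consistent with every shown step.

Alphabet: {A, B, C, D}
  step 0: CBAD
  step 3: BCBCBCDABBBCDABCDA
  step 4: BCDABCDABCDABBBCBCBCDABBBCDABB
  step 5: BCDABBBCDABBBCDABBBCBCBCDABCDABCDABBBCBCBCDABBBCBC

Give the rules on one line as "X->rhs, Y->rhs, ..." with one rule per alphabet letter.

  step 4 ⇒ step 5: BCDABCDABCDABBBCBCBCDABBBCDABB ⇒ BC·DA·B·B·BC·DA·B·B·BC·DA·B·B·BC·BC·BC·DA·BC·DA·BC·DA·B·B·BC·BC·BC·DA·B·B·BC·BC
    A ↦ B
    B ↦ BC
    C ↦ DA
    D ↦ B

A->B, B->BC, C->DA, D->B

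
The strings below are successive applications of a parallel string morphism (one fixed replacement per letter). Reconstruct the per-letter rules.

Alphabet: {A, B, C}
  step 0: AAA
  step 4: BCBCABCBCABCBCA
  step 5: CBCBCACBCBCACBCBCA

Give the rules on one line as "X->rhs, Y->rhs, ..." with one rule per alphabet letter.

A->CA, B->C, C->B

  step 4 ⇒ step 5: BCBCABCBCABCBCA ⇒ C·B·C·B·CA·C·B·C·B·CA·C·B·C·B·CA
    A ↦ CA
    B ↦ C
    C ↦ B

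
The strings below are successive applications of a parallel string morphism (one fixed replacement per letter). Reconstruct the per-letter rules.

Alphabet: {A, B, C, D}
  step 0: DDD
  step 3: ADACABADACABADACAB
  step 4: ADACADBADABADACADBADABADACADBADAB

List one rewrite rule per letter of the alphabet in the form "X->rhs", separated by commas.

  step 3 ⇒ step 4: ADACABADACABADACAB ⇒ AD·AC·AD·B·AD·AB·AD·AC·AD·B·AD·AB·AD·AC·AD·B·AD·AB
    A ↦ AD
    B ↦ AB
    C ↦ B
    D ↦ AC

A->AD, B->AB, C->B, D->AC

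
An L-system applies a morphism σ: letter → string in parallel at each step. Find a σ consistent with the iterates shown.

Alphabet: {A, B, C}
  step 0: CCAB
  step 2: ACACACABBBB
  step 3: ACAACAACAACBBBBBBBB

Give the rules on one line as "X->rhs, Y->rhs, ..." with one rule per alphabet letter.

A->AC, B->BB, C->A

  step 2 ⇒ step 3: ACACACABBBB ⇒ AC·A·AC·A·AC·A·AC·BB·BB·BB·BB
    A ↦ AC
    B ↦ BB
    C ↦ A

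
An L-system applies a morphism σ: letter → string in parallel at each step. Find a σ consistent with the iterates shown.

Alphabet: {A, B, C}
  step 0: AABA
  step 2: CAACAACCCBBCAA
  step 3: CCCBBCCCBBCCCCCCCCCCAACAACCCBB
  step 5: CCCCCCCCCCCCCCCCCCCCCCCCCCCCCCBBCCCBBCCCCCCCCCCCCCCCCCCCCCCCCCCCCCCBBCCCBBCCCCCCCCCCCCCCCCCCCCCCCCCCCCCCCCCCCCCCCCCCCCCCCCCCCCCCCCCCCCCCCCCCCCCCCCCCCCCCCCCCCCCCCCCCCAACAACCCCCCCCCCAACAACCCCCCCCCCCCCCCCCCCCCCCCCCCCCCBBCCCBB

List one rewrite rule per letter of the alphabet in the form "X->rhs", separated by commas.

  step 2 ⇒ step 3: CAACAACCCBBCAA ⇒ CCC·B·B·CCC·B·B·CCC·CCC·CCC·CAA·CAA·CCC·B·B
    A ↦ B
    B ↦ CAA
    C ↦ CCC

A->B, B->CAA, C->CCC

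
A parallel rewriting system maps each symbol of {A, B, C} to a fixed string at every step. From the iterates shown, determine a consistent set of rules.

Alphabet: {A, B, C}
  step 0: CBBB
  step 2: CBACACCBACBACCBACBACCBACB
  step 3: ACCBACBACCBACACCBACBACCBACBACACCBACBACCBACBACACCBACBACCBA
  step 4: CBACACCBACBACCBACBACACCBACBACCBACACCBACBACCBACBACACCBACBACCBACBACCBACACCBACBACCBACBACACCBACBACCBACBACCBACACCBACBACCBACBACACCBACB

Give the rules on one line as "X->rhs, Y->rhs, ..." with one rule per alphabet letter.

A->CB, B->CBA, C->AC

  step 3 ⇒ step 4: ACCBACBACCBACACCBACBACCBACBACACCBACBACCBACBACACCBACBACCBA ⇒ CB·AC·AC·CBA·CB·AC·CBA·CB·AC·AC·CBA·CB·AC·CB·AC·AC·CBA·CB·AC·CBA·CB·AC·AC·CBA·CB·AC·CBA·CB·AC·CB·AC·AC·CBA·CB·AC·CBA·CB·AC·AC·CBA·CB·AC·CBA·CB·AC·CB·AC·AC·CBA·CB·AC·CBA·CB·AC·AC·CBA·CB
    A ↦ CB
    B ↦ CBA
    C ↦ AC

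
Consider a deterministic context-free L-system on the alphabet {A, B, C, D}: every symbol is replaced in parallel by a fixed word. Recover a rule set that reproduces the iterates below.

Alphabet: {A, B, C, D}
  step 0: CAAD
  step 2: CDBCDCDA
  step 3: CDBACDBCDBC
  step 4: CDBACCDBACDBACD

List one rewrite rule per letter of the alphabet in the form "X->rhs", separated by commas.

  step 3 ⇒ step 4: CDBACDBCDBC ⇒ CD·B·A·C·CD·B·A·CD·B·A·CD
    A ↦ C
    B ↦ A
    C ↦ CD
    D ↦ B

A->C, B->A, C->CD, D->B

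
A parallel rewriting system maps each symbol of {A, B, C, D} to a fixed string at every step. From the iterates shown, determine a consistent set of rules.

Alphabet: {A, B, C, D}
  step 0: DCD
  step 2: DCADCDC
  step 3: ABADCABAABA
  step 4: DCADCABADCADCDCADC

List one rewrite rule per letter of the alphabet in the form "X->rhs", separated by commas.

  step 3 ⇒ step 4: ABADCABAABA ⇒ DC·A·DC·A·BA·DC·A·DC·DC·A·DC
    A ↦ DC
    B ↦ A
    C ↦ BA
    D ↦ A

A->DC, B->A, C->BA, D->A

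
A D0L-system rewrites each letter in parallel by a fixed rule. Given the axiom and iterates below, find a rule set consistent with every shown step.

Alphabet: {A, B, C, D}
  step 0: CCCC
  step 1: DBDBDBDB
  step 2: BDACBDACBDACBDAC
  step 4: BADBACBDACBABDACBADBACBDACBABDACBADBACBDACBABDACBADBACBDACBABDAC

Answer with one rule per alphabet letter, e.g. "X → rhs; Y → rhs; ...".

A->BA, B->AC, C->DB, D->BD

  step 1 ⇒ step 2: DBDBDBDB ⇒ BD·AC·BD·AC·BD·AC·BD·AC
    B ↦ AC
    D ↦ BD
    A ↦ BA  (constrained at step 2)
  step 0 ⇒ step 1: CCCC ⇒ DB·DB·DB·DB
    C ↦ DB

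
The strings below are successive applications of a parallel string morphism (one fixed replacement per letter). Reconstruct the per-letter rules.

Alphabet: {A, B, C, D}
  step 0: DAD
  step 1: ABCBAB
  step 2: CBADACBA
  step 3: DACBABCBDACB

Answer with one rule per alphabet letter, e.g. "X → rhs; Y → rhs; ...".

A->CB, B->A, C->D, D->AB

  step 2 ⇒ step 3: CBADACBA ⇒ D·A·CB·AB·CB·D·A·CB
    A ↦ CB
    B ↦ A
    C ↦ D
    D ↦ AB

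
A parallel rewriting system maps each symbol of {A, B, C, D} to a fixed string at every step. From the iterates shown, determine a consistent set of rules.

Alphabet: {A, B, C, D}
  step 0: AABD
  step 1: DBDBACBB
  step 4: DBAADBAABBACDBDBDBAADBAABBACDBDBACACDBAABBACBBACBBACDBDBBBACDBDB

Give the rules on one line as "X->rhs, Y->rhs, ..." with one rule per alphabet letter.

  step 0 ⇒ step 1: AABD ⇒ DB·DB·AC·BB
    A ↦ DB
    B ↦ AC
    D ↦ BB
    C ↦ AA  (constrained at step 1)

A->DB, B->AC, C->AA, D->BB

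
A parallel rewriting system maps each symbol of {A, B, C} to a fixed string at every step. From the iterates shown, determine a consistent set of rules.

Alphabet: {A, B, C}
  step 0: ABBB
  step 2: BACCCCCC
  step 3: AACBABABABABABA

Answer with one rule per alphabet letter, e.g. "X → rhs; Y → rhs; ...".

  step 2 ⇒ step 3: BACCCCCC ⇒ AA·C·BA·BA·BA·BA·BA·BA
    A ↦ C
    B ↦ AA
    C ↦ BA

A->C, B->AA, C->BA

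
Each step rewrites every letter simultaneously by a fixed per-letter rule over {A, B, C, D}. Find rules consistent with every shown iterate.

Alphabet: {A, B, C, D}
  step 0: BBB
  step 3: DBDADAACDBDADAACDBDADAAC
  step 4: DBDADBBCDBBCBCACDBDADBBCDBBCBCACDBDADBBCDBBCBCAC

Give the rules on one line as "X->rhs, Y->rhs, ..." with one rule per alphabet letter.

A->BC, B->DA, C->AC, D->DB

  step 3 ⇒ step 4: DBDADAACDBDADAACDBDADAAC ⇒ DB·DA·DB·BC·DB·BC·BC·AC·DB·DA·DB·BC·DB·BC·BC·AC·DB·DA·DB·BC·DB·BC·BC·AC
    A ↦ BC
    B ↦ DA
    C ↦ AC
    D ↦ DB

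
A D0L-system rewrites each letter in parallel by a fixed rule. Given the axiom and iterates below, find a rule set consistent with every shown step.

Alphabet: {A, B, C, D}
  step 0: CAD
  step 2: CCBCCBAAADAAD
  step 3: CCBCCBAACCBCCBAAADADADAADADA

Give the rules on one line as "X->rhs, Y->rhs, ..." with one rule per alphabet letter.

  step 2 ⇒ step 3: CCBCCBAAADAAD ⇒ CCB·CCB·AA·CCB·CCB·AA·AD·AD·AD·A·AD·AD·A
    A ↦ AD
    B ↦ AA
    C ↦ CCB
    D ↦ A

A->AD, B->AA, C->CCB, D->A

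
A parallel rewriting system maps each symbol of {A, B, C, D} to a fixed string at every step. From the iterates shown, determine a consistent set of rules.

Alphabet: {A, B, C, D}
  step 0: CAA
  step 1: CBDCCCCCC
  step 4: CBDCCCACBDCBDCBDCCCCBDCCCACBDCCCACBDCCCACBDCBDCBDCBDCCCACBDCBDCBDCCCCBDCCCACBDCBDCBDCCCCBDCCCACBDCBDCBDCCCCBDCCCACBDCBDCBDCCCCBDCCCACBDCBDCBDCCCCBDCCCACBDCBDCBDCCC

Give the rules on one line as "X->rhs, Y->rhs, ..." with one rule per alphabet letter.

A->CCC, B->CCC, C->CBD, D->A

  step 0 ⇒ step 1: CAA ⇒ CBD·CCC·CCC
    A ↦ CCC
    C ↦ CBD
    B ↦ CCC  (constrained at step 1)
    D ↦ A  (constrained at step 1)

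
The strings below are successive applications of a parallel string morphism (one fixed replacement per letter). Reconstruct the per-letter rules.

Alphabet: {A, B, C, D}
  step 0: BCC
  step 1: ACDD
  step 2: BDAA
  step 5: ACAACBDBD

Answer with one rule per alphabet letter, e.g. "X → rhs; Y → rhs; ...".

A->B, B->AC, C->D, D->A

  step 1 ⇒ step 2: ACDD ⇒ B·D·A·A
    A ↦ B
    C ↦ D
    D ↦ A
  step 0 ⇒ step 1: BCC ⇒ AC·D·D
    B ↦ AC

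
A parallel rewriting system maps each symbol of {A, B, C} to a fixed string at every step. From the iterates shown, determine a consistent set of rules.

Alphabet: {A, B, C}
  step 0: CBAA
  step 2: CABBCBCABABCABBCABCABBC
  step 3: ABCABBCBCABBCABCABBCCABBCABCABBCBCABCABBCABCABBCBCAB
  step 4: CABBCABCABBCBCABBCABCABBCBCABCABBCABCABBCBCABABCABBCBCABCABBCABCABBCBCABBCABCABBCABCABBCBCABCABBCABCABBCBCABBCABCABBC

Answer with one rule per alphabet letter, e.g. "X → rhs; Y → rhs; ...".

  step 3 ⇒ step 4: ABCABBCBCABBCABCABBCCABBCABCABBCBCABCABBCABCABBCBCAB ⇒ CAB·BC·AB·CAB·BC·BC·AB·BC·AB·CAB·BC·BC·AB·CAB·BC·AB·CAB·BC·BC·AB·AB·CAB·BC·BC·AB·CAB·BC·AB·CAB·BC·BC·AB·BC·AB·CAB·BC·AB·CAB·BC·BC·AB·CAB·BC·AB·CAB·BC·BC·AB·BC·AB·CAB·BC
    A ↦ CAB
    B ↦ BC
    C ↦ AB

A->CAB, B->BC, C->AB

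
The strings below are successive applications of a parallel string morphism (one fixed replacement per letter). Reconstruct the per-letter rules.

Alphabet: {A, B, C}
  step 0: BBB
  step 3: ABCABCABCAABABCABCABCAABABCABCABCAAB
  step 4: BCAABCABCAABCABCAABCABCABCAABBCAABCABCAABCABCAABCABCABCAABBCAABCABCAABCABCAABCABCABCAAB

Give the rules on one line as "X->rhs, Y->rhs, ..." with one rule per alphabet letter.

A->BCA, B->AB, C->CA

  step 3 ⇒ step 4: ABCABCABCAABABCABCABCAABABCABCABCAAB ⇒ BCA·AB·CA·BCA·AB·CA·BCA·AB·CA·BCA·BCA·AB·BCA·AB·CA·BCA·AB·CA·BCA·AB·CA·BCA·BCA·AB·BCA·AB·CA·BCA·AB·CA·BCA·AB·CA·BCA·BCA·AB
    A ↦ BCA
    B ↦ AB
    C ↦ CA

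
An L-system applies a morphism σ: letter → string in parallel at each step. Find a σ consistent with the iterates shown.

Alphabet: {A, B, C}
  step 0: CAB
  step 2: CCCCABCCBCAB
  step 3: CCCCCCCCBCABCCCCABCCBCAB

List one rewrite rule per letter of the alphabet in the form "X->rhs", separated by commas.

  step 2 ⇒ step 3: CCCCABCCBCAB ⇒ CC·CC·CC·CC·BC·AB·CC·CC·AB·CC·BC·AB
    A ↦ BC
    B ↦ AB
    C ↦ CC

A->BC, B->AB, C->CC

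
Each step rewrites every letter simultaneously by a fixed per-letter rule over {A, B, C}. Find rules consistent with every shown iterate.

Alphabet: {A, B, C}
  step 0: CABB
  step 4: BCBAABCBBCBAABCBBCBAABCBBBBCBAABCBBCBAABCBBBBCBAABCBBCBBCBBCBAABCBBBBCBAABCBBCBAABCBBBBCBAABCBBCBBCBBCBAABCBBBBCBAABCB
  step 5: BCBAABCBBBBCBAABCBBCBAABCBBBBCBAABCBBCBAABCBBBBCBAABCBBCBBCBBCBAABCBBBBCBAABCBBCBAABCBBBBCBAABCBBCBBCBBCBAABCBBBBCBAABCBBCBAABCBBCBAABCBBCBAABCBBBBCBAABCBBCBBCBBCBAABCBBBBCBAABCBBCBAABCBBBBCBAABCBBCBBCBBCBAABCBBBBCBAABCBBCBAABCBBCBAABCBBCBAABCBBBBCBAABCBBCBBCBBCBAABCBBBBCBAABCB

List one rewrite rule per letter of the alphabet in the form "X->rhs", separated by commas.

A->B, B->BCB, C->AA

  step 4 ⇒ step 5: BCBAABCBBCBAABCBBCBAABCBBBBCBAABCBBCBAABCBBBBCBAABCBBCBBCBBCBAABCBBBBCBAABCBBCBAABCBBBBCBAABCBBCBBCBBCBAABCBBBBCBAABCB ⇒ BCB·AA·BCB·B·B·BCB·AA·BCB·BCB·AA·BCB·B·B·BCB·AA·BCB·BCB·AA·BCB·B·B·BCB·AA·BCB·BCB·BCB·BCB·AA·BCB·B·B·BCB·AA·BCB·BCB·AA·BCB·B·B·BCB·AA·BCB·BCB·BCB·BCB·AA·BCB·B·B·BCB·AA·BCB·BCB·AA·BCB·BCB·AA·BCB·BCB·AA·BCB·B·B·BCB·AA·BCB·BCB·BCB·BCB·AA·BCB·B·B·BCB·AA·BCB·BCB·AA·BCB·B·B·BCB·AA·BCB·BCB·BCB·BCB·AA·BCB·B·B·BCB·AA·BCB·BCB·AA·BCB·BCB·AA·BCB·BCB·AA·BCB·B·B·BCB·AA·BCB·BCB·BCB·BCB·AA·BCB·B·B·BCB·AA·BCB
    A ↦ B
    B ↦ BCB
    C ↦ AA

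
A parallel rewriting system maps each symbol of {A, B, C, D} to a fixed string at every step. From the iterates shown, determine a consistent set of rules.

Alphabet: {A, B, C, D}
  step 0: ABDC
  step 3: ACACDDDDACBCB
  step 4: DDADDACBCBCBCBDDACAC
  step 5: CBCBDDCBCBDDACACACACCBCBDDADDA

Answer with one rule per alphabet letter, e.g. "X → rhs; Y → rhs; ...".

A->DD, B->C, C->A, D->CB

  step 4 ⇒ step 5: DDADDACBCBCBCBDDACAC ⇒ CB·CB·DD·CB·CB·DD·A·C·A·C·A·C·A·C·CB·CB·DD·A·DD·A
    A ↦ DD
    B ↦ C
    C ↦ A
    D ↦ CB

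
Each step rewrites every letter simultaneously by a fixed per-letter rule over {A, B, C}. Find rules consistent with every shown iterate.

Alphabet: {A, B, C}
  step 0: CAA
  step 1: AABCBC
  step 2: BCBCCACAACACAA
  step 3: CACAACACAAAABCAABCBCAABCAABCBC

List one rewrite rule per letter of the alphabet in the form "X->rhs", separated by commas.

  step 2 ⇒ step 3: BCBCCACAACACAA ⇒ CAC·AA·CAC·AA·AA·BC·AA·BC·BC·AA·BC·AA·BC·BC
    A ↦ BC
    B ↦ CAC
    C ↦ AA

A->BC, B->CAC, C->AA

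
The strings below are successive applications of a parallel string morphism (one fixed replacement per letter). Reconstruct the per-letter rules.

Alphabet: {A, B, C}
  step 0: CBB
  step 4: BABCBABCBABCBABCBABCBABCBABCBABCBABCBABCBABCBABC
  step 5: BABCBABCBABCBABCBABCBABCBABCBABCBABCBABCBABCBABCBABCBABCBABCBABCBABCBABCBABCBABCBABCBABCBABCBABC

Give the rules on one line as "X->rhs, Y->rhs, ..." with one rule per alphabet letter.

A->BC, B->BA, C->BC

  step 4 ⇒ step 5: BABCBABCBABCBABCBABCBABCBABCBABCBABCBABCBABCBABC ⇒ BA·BC·BA·BC·BA·BC·BA·BC·BA·BC·BA·BC·BA·BC·BA·BC·BA·BC·BA·BC·BA·BC·BA·BC·BA·BC·BA·BC·BA·BC·BA·BC·BA·BC·BA·BC·BA·BC·BA·BC·BA·BC·BA·BC·BA·BC·BA·BC
    A ↦ BC
    B ↦ BA
    C ↦ BC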